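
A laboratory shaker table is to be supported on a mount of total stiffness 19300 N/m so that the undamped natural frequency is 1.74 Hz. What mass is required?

ω_n = 2πf_n = 2π × 1.74 = 10.93 rad/s.
m = k/ω_n² = 19300/10.93² = 19300/119.5 = 161.5 kg.

161 kg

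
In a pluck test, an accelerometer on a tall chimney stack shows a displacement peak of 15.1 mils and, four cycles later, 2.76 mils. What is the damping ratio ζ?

Logarithmic decrement δ = (1/n)·ln(x₀/x_n) = (1/4)·ln(15.1/2.76) = (1/4)·ln(5.471) = 0.4249.
ζ = δ/√(4π² + δ²) = 0.4249/√(39.48 + 0.181) = 0.4249/6.298 = 0.06747.

0.0675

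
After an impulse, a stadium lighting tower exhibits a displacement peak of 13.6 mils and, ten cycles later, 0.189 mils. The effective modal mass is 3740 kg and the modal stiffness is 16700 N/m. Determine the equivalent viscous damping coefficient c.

1070 N·s/m

Logarithmic decrement δ = (1/n)·ln(x₀/x_n) = (1/10)·ln(13.6/0.189) = (1/10)·ln(71.96) = 0.4276.
ζ = δ/√(4π² + δ²) = 0.4276/√(39.48 + 0.183) = 0.4276/6.298 = 0.06790.
c = ζ · 2√(km) = 0.06790 × 2√(16700 × 3740) = 0.06790 × 15810 = 1073 N·s/m.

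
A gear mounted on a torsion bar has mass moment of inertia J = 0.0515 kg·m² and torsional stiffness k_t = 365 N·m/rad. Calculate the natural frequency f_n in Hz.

ω_n = √(k_t/J) = √(365/0.0515) = √7087 = 84.19 rad/s.
f_n = ω_n/(2π) = 84.19/6.283 = 13.40 Hz.

13.4 Hz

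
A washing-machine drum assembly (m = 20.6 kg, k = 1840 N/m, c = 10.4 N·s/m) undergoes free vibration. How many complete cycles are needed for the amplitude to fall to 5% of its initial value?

18 cycles

ζ = c/(2√(km)) = 10.4/(2√(1840 × 20.6)) = 10.4/389.4 = 0.02671.
Logarithmic decrement δ = 2πζ/√(1 − ζ²) = 2π × 0.02671/√(1 − 0.000713) = 0.1679.
x_n/x₀ = e^(−nδ) ≤ 0.05; take ln: n ≥ ln(1/0.05)/δ = 2.996/0.1679 = 17.84.
So 18 complete cycles are required.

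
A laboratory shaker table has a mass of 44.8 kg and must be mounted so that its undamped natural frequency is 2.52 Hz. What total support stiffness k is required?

11200 N/m

ω_n = 2πf_n = 2π × 2.52 = 15.83 rad/s.
k = m·ω_n² = 44.8 × 15.83² = 44.8 × 250.7 = 11230 N/m.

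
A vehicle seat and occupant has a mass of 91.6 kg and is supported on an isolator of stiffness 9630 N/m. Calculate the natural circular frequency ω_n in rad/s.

10.3 rad/s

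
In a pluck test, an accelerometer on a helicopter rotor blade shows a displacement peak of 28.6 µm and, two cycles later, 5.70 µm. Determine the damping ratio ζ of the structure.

Logarithmic decrement δ = (1/n)·ln(x₀/x_n) = (1/2)·ln(28.6/5.70) = (1/2)·ln(5.018) = 0.8065.
ζ = δ/√(4π² + δ²) = 0.8065/√(39.48 + 0.650) = 0.8065/6.335 = 0.1273.

0.127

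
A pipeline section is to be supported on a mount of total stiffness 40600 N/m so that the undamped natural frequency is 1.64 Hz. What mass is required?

382 kg

ω_n = 2πf_n = 2π × 1.64 = 10.30 rad/s.
m = k/ω_n² = 40600/10.30² = 40600/106.2 = 382.4 kg.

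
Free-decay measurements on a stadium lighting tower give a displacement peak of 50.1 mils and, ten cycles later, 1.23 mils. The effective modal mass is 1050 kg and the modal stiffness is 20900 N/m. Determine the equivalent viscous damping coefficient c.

Logarithmic decrement δ = (1/n)·ln(x₀/x_n) = (1/10)·ln(50.1/1.23) = (1/10)·ln(40.73) = 0.3707.
ζ = δ/√(4π² + δ²) = 0.3707/√(39.48 + 0.137) = 0.3707/6.294 = 0.05890.
c = ζ · 2√(km) = 0.05890 × 2√(20900 × 1050) = 0.05890 × 9369 = 551.8 N·s/m.

552 N·s/m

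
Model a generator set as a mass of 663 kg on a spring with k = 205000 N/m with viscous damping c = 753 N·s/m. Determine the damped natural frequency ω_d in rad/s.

ω_n = √(k/m) = √(205000/663) = 17.58 rad/s.
Critical damping c_c = 2√(k·m) = 2√(205000 × 663) = 23320 N·s/m, so ζ = c/c_c = 753/23320 = 0.03229.
ω_d = ω_n√(1 − ζ²) = 17.58 × √(1 − 0.00104) = 17.57 rad/s.

17.6 rad/s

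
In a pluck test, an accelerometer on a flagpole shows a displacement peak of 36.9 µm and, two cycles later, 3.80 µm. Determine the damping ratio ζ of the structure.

0.178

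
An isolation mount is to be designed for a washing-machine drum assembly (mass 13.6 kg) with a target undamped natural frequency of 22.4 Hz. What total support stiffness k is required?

ω_n = 2πf_n = 2π × 22.4 = 140.7 rad/s.
k = m·ω_n² = 13.6 × 140.7² = 13.6 × 19810 = 269400 N/m.

269000 N/m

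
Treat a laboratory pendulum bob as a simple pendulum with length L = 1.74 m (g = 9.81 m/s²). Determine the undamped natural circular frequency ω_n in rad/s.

For a simple pendulum ω_n = √(g/L) = √(9.81/1.74) = √5.638 = 2.374 rad/s.

2.37 rad/s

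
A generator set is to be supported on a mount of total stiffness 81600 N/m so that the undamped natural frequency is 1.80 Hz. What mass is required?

ω_n = 2πf_n = 2π × 1.80 = 11.31 rad/s.
m = k/ω_n² = 81600/11.31² = 81600/127.9 = 637.9 kg.

638 kg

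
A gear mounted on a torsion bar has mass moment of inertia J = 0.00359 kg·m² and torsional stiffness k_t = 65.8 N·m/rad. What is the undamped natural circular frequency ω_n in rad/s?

ω_n = √(k_t/J) = √(65.8/0.00359) = √18330 = 135.4 rad/s.

135 rad/s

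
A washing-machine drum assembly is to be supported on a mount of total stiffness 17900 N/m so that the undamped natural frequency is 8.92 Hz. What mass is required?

ω_n = 2πf_n = 2π × 8.92 = 56.05 rad/s.
m = k/ω_n² = 17900/56.05² = 17900/3141 = 5.699 kg.

5.70 kg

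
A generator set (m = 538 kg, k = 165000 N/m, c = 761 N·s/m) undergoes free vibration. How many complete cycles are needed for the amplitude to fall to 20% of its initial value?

ζ = c/(2√(km)) = 761/(2√(165000 × 538)) = 761/18840 = 0.04039.
Logarithmic decrement δ = 2πζ/√(1 − ζ²) = 2π × 0.04039/√(1 − 0.00163) = 0.2540.
x_n/x₀ = e^(−nδ) ≤ 0.2; take ln: n ≥ ln(1/0.2)/δ = 1.609/0.2540 = 6.338.
So 7 complete cycles are required.

7 cycles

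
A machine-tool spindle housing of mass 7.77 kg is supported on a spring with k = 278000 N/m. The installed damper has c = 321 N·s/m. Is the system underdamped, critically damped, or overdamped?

c_c = 2√(k·m) = 2939 N·s/m; ζ = c/c_c = 321/2939 = 0.109.
Since ζ < 1 the system is underdamped.

underdamped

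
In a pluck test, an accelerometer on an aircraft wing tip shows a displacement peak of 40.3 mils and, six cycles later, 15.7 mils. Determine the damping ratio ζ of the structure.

0.0250

Logarithmic decrement δ = (1/n)·ln(x₀/x_n) = (1/6)·ln(40.3/15.7) = (1/6)·ln(2.567) = 0.1571.
ζ = δ/√(4π² + δ²) = 0.1571/√(39.48 + 0.0247) = 0.1571/6.285 = 0.02500.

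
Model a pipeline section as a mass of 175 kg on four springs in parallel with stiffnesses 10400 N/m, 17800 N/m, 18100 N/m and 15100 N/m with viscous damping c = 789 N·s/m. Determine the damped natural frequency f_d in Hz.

Parallel springs add: k_eq = 10400 + 17800 + 18100 + 15100 = 61400 N/m.
ω_n = √(k_eq/m) = √(61400/175) = 18.73 rad/s.
Critical damping c_c = 2√(k_eq·m) = 2√(61400 × 175) = 6556 N·s/m, so ζ = c/c_c = 789/6556 = 0.1203.
ω_d = ω_n√(1 − ζ²) = 18.73 × √(1 − 0.0145) = 18.60 rad/s.
f_d = ω_d/(2π) = 2.959 Hz.

2.96 Hz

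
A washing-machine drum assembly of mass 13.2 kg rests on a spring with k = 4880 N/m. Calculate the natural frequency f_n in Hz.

3.06 Hz

ω_n = √(k/m) = √(4880/13.2) = √369.7 = 19.23 rad/s.
f_n = ω_n/(2π) = 19.23/6.283 = 3.060 Hz.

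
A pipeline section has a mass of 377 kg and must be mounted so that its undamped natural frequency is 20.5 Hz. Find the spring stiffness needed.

6250000 N/m

ω_n = 2πf_n = 2π × 20.5 = 128.8 rad/s.
k = m·ω_n² = 377 × 128.8² = 377 × 16590 = 6255000 N/m.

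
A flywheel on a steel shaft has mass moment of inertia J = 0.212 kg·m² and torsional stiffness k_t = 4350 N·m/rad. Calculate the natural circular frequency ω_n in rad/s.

143 rad/s

ω_n = √(k_t/J) = √(4350/0.212) = √20520 = 143.2 rad/s.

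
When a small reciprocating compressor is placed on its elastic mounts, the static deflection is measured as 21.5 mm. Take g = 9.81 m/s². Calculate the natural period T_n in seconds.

ω_n = √(g/δ_st) = √(9.81/0.0215) = √456.3 = 21.36 rad/s.
T_n = 2π/ω_n = 6.283/21.36 = 0.2941 s.

0.294 s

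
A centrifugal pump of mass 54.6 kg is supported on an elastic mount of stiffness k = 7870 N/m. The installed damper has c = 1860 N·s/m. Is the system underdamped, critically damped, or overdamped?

overdamped

c_c = 2√(k·m) = 1311 N·s/m; ζ = c/c_c = 1860/1311 = 1.42.
Since ζ > 1 the system is overdamped.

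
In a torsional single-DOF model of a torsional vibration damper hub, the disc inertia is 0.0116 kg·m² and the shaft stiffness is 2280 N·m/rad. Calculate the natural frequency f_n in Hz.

70.6 Hz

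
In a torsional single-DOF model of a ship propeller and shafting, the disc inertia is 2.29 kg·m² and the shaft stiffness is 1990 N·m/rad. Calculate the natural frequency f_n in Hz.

ω_n = √(k_t/J) = √(1990/2.29) = √869.0 = 29.48 rad/s.
f_n = ω_n/(2π) = 29.48/6.283 = 4.692 Hz.

4.69 Hz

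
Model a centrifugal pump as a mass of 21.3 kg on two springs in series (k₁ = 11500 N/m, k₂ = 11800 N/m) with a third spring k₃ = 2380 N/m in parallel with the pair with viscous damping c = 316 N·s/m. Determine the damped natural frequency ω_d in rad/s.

18.2 rad/s

Series pair: k_s = k₁k₂/(k₁+k₂) = (11500)(11800)/(11500 + 11800) = 5824 N/m. In parallel with k₃: k_eq = 5824 + 2380 = 8204 N/m.
ω_n = √(k_eq/m) = √(8204/21.3) = 19.63 rad/s.
Critical damping c_c = 2√(k_eq·m) = 2√(8204 × 21.3) = 836.1 N·s/m, so ζ = c/c_c = 316/836.1 = 0.3780.
ω_d = ω_n√(1 − ζ²) = 19.63 × √(1 − 0.143) = 18.17 rad/s.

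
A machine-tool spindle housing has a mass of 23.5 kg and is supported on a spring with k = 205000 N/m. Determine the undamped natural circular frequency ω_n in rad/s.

93.4 rad/s

ω_n = √(k/m) = √(205000/23.5) = √8723 = 93.40 rad/s.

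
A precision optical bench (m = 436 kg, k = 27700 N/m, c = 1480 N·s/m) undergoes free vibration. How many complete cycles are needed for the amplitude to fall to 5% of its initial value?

3 cycles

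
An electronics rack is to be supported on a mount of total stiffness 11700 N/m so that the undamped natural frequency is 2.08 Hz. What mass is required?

68.5 kg

ω_n = 2πf_n = 2π × 2.08 = 13.07 rad/s.
m = k/ω_n² = 11700/13.07² = 11700/170.8 = 68.50 kg.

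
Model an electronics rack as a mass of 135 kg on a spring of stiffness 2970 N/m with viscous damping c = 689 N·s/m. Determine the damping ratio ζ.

0.544

ω_n = √(k/m) = √(2970/135) = 4.690 rad/s.
Critical damping c_c = 2√(k·m) = 2√(2970 × 135) = 1266 N·s/m, so ζ = c/c_c = 689/1266 = 0.5441.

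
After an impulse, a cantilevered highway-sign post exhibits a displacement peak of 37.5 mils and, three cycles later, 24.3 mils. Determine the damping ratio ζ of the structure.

Logarithmic decrement δ = (1/n)·ln(x₀/x_n) = (1/3)·ln(37.5/24.3) = (1/3)·ln(1.543) = 0.1446.
ζ = δ/√(4π² + δ²) = 0.1446/√(39.48 + 0.0209) = 0.1446/6.285 = 0.02301.

0.0230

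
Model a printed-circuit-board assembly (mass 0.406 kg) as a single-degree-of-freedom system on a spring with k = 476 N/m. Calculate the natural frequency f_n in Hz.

5.45 Hz

ω_n = √(k/m) = √(476.0/0.406) = √1172 = 34.24 rad/s.
f_n = ω_n/(2π) = 34.24/6.283 = 5.450 Hz.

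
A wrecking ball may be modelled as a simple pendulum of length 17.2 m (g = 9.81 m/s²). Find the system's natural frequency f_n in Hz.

0.120 Hz

For a simple pendulum ω_n = √(g/L) = √(9.81/17.2) = √0.5703 = 0.7552 rad/s.
f_n = ω_n/(2π) = 0.7552/6.283 = 0.1202 Hz.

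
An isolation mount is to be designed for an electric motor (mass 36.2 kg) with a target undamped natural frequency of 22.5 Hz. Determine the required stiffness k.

723000 N/m

ω_n = 2πf_n = 2π × 22.5 = 141.4 rad/s.
k = m·ω_n² = 36.2 × 141.4² = 36.2 × 19990 = 723500 N/m.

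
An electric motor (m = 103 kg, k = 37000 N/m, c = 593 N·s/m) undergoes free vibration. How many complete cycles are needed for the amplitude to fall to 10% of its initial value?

ζ = c/(2√(km)) = 593/(2√(37000 × 103)) = 593/3904 = 0.1519.
Logarithmic decrement δ = 2πζ/√(1 − ζ²) = 2π × 0.1519/√(1 − 0.0231) = 0.9655.
x_n/x₀ = e^(−nδ) ≤ 0.1; take ln: n ≥ ln(1/0.1)/δ = 2.303/0.9655 = 2.385.
So 3 complete cycles are required.

3 cycles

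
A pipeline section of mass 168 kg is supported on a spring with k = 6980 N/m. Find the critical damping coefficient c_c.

2170 N·s/m

c_c = 2√(k·m) = 2√(6980 × 168) = 2 × 1083 = 2166 N·s/m.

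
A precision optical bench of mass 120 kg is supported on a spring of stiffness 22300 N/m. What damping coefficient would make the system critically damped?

3270 N·s/m

c_c = 2√(k·m) = 2√(22300 × 120) = 2 × 1636 = 3272 N·s/m.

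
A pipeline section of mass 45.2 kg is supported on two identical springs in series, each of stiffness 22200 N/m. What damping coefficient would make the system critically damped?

1420 N·s/m

Series springs: 1/k_eq = 2/22200, so k_eq = 22200/2 = 11100 N/m.
c_c = 2√(k_eq·m) = 2√(11100 × 45.2) = 2 × 708.3 = 1417 N·s/m.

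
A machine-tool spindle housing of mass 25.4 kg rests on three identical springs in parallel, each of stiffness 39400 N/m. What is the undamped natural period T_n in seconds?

0.0921 s

Parallel springs add: k_eq = 3 × 39400 = 118200 N/m.
ω_n = √(k_eq/m) = √(118200/25.4) = √4654 = 68.22 rad/s.
T_n = 2π/ω_n = 6.283/68.22 = 0.09211 s.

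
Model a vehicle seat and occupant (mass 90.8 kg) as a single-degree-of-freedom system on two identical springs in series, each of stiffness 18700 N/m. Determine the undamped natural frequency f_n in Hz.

1.62 Hz

Series springs: 1/k_eq = 2/18700, so k_eq = 18700/2 = 9350 N/m.
ω_n = √(k_eq/m) = √(9350/90.8) = √103.0 = 10.15 rad/s.
f_n = ω_n/(2π) = 10.15/6.283 = 1.615 Hz.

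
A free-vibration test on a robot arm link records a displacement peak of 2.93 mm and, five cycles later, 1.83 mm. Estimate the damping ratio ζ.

Logarithmic decrement δ = (1/n)·ln(x₀/x_n) = (1/5)·ln(2.93/1.83) = (1/5)·ln(1.601) = 0.09414.
ζ = δ/√(4π² + δ²) = 0.09414/√(39.48 + 0.00886) = 0.09414/6.284 = 0.01498.

0.0150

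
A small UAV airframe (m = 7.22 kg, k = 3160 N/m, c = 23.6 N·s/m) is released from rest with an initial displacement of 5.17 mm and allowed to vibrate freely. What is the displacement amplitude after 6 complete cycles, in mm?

0.269 mm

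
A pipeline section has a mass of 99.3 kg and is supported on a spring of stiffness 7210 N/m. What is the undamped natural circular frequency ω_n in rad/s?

8.52 rad/s

ω_n = √(k/m) = √(7210/99.3) = √72.61 = 8.521 rad/s.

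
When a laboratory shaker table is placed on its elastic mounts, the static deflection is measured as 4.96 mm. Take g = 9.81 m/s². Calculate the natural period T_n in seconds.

0.141 s

ω_n = √(g/δ_st) = √(9.81/0.00496) = √1978 = 44.47 rad/s.
T_n = 2π/ω_n = 6.283/44.47 = 0.1413 s.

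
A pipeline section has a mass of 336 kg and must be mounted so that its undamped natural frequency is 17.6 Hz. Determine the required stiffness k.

4110000 N/m

ω_n = 2πf_n = 2π × 17.6 = 110.6 rad/s.
k = m·ω_n² = 336 × 110.6² = 336 × 12230 = 4109000 N/m.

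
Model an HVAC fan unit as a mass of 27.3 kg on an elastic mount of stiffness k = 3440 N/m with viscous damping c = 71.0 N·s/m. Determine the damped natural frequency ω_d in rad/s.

ω_n = √(k/m) = √(3440/27.3) = 11.23 rad/s.
Critical damping c_c = 2√(k·m) = 2√(3440 × 27.3) = 612.9 N·s/m, so ζ = c/c_c = 71.0/612.9 = 0.1158.
ω_d = ω_n√(1 − ζ²) = 11.23 × √(1 − 0.0134) = 11.15 rad/s.

11.1 rad/s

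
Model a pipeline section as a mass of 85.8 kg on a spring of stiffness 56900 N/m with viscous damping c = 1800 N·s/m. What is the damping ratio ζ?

ω_n = √(k/m) = √(56900/85.8) = 25.75 rad/s.
Critical damping c_c = 2√(k·m) = 2√(56900 × 85.8) = 4419 N·s/m, so ζ = c/c_c = 1800/4419 = 0.4073.

0.407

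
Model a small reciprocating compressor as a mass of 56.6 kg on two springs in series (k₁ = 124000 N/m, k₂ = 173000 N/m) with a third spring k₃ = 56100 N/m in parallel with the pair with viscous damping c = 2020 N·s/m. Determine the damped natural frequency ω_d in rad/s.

Series pair: k_s = k₁k₂/(k₁+k₂) = (124000)(173000)/(124000 + 173000) = 72230 N/m. In parallel with k₃: k_eq = 72230 + 56100 = 128300 N/m.
ω_n = √(k_eq/m) = √(128300/56.6) = 47.62 rad/s.
Critical damping c_c = 2√(k_eq·m) = 2√(128300 × 56.6) = 5390 N·s/m, so ζ = c/c_c = 2020/5390 = 0.3748.
ω_d = ω_n√(1 − ζ²) = 47.62 × √(1 − 0.140) = 44.15 rad/s.

44.1 rad/s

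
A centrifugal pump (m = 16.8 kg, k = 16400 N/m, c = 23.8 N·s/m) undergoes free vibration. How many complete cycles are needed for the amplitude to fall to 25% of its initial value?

ζ = c/(2√(km)) = 23.8/(2√(16400 × 16.8)) = 23.8/1050 = 0.02267.
Logarithmic decrement δ = 2πζ/√(1 − ζ²) = 2π × 0.02267/√(1 − 0.000514) = 0.1425.
x_n/x₀ = e^(−nδ) ≤ 0.25; take ln: n ≥ ln(1/0.25)/δ = 1.386/0.1425 = 9.730.
So 10 complete cycles are required.

10 cycles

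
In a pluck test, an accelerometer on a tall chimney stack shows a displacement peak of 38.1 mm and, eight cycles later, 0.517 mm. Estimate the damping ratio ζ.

0.0852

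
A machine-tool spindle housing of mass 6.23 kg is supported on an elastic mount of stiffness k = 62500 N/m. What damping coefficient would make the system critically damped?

c_c = 2√(k·m) = 2√(62500 × 6.23) = 2 × 624.0 = 1248 N·s/m.

1250 N·s/m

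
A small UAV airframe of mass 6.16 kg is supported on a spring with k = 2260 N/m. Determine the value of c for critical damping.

c_c = 2√(k·m) = 2√(2260 × 6.16) = 2 × 118.0 = 236.0 N·s/m.

236 N·s/m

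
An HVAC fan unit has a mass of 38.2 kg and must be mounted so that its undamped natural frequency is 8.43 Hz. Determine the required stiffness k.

107000 N/m

ω_n = 2πf_n = 2π × 8.43 = 52.97 rad/s.
k = m·ω_n² = 38.2 × 52.97² = 38.2 × 2806 = 107200 N/m.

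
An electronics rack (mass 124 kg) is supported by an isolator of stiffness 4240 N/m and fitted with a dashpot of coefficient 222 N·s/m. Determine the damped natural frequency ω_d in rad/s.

5.78 rad/s

ω_n = √(k/m) = √(4240/124) = 5.848 rad/s.
Critical damping c_c = 2√(k·m) = 2√(4240 × 124) = 1450 N·s/m, so ζ = c/c_c = 222/1450 = 0.1531.
ω_d = ω_n√(1 − ζ²) = 5.848 × √(1 − 0.0234) = 5.779 rad/s.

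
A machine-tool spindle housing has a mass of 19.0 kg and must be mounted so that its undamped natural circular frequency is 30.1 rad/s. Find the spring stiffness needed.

17200 N/m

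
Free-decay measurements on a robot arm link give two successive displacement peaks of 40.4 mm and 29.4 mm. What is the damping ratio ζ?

0.0505

Logarithmic decrement δ = (1/n)·ln(x₀/x_n) = (1/1)·ln(40.4/29.4) = (1/1)·ln(1.374) = 0.3178.
ζ = δ/√(4π² + δ²) = 0.3178/√(39.48 + 0.101) = 0.3178/6.291 = 0.05052.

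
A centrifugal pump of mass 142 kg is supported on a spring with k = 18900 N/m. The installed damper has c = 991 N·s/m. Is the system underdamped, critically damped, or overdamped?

underdamped

c_c = 2√(k·m) = 3276 N·s/m; ζ = c/c_c = 991/3276 = 0.302.
Since ζ < 1 the system is underdamped.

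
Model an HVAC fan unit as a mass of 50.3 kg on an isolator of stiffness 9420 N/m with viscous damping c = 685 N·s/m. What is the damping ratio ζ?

0.498

ω_n = √(k/m) = √(9420/50.3) = 13.68 rad/s.
Critical damping c_c = 2√(k·m) = 2√(9420 × 50.3) = 1377 N·s/m, so ζ = c/c_c = 685/1377 = 0.4976.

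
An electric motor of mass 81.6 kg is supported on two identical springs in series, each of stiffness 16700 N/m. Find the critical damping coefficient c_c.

1650 N·s/m

Series springs: 1/k_eq = 2/16700, so k_eq = 16700/2 = 8350 N/m.
c_c = 2√(k_eq·m) = 2√(8350 × 81.6) = 2 × 825.4 = 1651 N·s/m.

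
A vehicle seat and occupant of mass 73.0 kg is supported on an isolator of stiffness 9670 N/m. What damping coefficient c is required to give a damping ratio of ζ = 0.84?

c_c = 2√(k·m) = 2√(9670 × 73.0) = 1680 N·s/m.
c = ζ·c_c = 0.84 × 1680 = 1412 N·s/m.

1410 N·s/m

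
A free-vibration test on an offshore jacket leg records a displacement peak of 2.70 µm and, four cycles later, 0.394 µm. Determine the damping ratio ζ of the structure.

Logarithmic decrement δ = (1/n)·ln(x₀/x_n) = (1/4)·ln(2.70/0.394) = (1/4)·ln(6.853) = 0.4812.
ζ = δ/√(4π² + δ²) = 0.4812/√(39.48 + 0.232) = 0.4812/6.302 = 0.07636.

0.0764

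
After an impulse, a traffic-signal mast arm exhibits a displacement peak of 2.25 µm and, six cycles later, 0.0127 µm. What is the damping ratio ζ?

0.136

Logarithmic decrement δ = (1/n)·ln(x₀/x_n) = (1/6)·ln(2.25/0.0127) = (1/6)·ln(177.2) = 0.8628.
ζ = δ/√(4π² + δ²) = 0.8628/√(39.48 + 0.745) = 0.8628/6.342 = 0.1360.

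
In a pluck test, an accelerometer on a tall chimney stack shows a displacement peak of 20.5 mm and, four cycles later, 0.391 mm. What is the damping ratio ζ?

0.156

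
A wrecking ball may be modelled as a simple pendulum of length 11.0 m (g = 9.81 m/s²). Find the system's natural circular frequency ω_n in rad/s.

0.944 rad/s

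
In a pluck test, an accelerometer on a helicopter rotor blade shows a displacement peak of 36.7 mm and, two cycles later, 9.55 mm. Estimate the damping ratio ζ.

Logarithmic decrement δ = (1/n)·ln(x₀/x_n) = (1/2)·ln(36.7/9.55) = (1/2)·ln(3.843) = 0.6731.
ζ = δ/√(4π² + δ²) = 0.6731/√(39.48 + 0.453) = 0.6731/6.319 = 0.1065.

0.107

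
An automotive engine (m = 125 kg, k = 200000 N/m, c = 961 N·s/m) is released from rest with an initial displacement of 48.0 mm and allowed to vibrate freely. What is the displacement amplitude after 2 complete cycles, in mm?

ζ = c/(2√(km)) = 961/(2√(200000 × 125)) = 961/10000 = 0.09610.
Logarithmic decrement δ = 2πζ/√(1 − ζ²) = 2π × 0.09610/√(1 − 0.00924) = 0.6066.
After n cycles, x_n/x₀ = e^(−nδ), so x_2 = 48.0 × e^(−2 × 0.6066) = 48.0 × 0.2972 = 14.27 mm.

14.3 mm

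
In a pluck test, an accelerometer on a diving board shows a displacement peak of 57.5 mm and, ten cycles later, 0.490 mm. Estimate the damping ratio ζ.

0.0756

Logarithmic decrement δ = (1/n)·ln(x₀/x_n) = (1/10)·ln(57.5/0.490) = (1/10)·ln(117.3) = 0.4765.
ζ = δ/√(4π² + δ²) = 0.4765/√(39.48 + 0.227) = 0.4765/6.301 = 0.07562.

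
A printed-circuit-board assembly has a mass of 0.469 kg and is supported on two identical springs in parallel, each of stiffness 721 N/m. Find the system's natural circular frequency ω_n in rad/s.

Parallel springs add: k_eq = 2 × 721 = 1442 N/m.
ω_n = √(k_eq/m) = √(1442/0.469) = √3075 = 55.45 rad/s.

55.4 rad/s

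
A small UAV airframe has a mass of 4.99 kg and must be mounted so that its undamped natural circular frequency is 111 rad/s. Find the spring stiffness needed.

61500 N/m

k = m·ω_n² = 4.99 × 111.0² = 4.99 × 12320 = 61480 N/m.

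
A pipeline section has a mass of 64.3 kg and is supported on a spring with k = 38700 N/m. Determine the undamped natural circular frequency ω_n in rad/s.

ω_n = √(k/m) = √(38700/64.3) = √601.9 = 24.53 rad/s.

24.5 rad/s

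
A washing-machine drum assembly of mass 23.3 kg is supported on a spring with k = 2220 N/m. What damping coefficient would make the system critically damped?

455 N·s/m

c_c = 2√(k·m) = 2√(2220 × 23.3) = 2 × 227.4 = 454.9 N·s/m.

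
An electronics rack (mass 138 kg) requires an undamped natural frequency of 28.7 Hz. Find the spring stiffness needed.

ω_n = 2πf_n = 2π × 28.7 = 180.3 rad/s.
k = m·ω_n² = 138 × 180.3² = 138 × 32520 = 4487000 N/m.

4490000 N/m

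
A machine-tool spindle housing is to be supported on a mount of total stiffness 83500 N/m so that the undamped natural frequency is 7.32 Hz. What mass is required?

39.5 kg

ω_n = 2πf_n = 2π × 7.32 = 45.99 rad/s.
m = k/ω_n² = 83500/45.99² = 83500/2115 = 39.47 kg.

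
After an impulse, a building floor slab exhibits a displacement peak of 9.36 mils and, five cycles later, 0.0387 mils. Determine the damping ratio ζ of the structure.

0.172

Logarithmic decrement δ = (1/n)·ln(x₀/x_n) = (1/5)·ln(9.36/0.0387) = (1/5)·ln(241.9) = 1.098.
ζ = δ/√(4π² + δ²) = 1.098/√(39.48 + 1.20) = 1.098/6.378 = 0.1721.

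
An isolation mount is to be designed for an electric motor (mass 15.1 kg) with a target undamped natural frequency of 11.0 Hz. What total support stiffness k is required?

ω_n = 2πf_n = 2π × 11.0 = 69.12 rad/s.
k = m·ω_n² = 15.1 × 69.12² = 15.1 × 4777 = 72130 N/m.

72100 N/m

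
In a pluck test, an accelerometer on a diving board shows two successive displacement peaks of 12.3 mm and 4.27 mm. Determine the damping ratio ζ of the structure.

0.166

Logarithmic decrement δ = (1/n)·ln(x₀/x_n) = (1/1)·ln(12.3/4.27) = (1/1)·ln(2.881) = 1.058.
ζ = δ/√(4π² + δ²) = 1.058/√(39.48 + 1.12) = 1.058/6.372 = 0.1660.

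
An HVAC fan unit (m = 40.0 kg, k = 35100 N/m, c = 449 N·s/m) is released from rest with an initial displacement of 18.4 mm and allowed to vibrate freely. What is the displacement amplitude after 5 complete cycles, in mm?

0.0429 mm

ζ = c/(2√(km)) = 449/(2√(35100 × 40.0)) = 449/2370 = 0.1895.
Logarithmic decrement δ = 2πζ/√(1 − ζ²) = 2π × 0.1895/√(1 − 0.0359) = 1.212.
After n cycles, x_n/x₀ = e^(−nδ), so x_5 = 18.4 × e^(−5 × 1.212) = 18.4 × 0.002330 = 0.04286 mm.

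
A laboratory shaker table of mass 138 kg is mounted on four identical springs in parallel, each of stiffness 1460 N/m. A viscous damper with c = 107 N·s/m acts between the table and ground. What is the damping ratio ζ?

Parallel springs add: k_eq = 4 × 1460 = 5840 N/m.
ω_n = √(k_eq/m) = √(5840/138) = 6.505 rad/s.
Critical damping c_c = 2√(k_eq·m) = 2√(5840 × 138) = 1795 N·s/m, so ζ = c/c_c = 107/1795 = 0.05959.

0.0596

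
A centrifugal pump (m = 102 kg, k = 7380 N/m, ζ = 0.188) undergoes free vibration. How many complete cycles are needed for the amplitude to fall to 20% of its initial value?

2 cycles

Logarithmic decrement δ = 2πζ/√(1 − ζ²) = 2π × 0.1880/√(1 − 0.0353) = 1.203.
x_n/x₀ = e^(−nδ) ≤ 0.2; take ln: n ≥ ln(1/0.2)/δ = 1.609/1.203 = 1.338.
So 2 complete cycles are required.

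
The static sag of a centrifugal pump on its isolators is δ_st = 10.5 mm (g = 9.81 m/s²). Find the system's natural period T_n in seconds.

ω_n = √(g/δ_st) = √(9.81/0.0105) = √934.3 = 30.57 rad/s.
T_n = 2π/ω_n = 6.283/30.57 = 0.2056 s.

0.206 s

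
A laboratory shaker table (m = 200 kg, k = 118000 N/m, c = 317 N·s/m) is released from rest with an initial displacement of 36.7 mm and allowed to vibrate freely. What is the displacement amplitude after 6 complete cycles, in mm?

10.7 mm

ζ = c/(2√(km)) = 317/(2√(118000 × 200)) = 317/9716 = 0.03263.
Logarithmic decrement δ = 2πζ/√(1 − ζ²) = 2π × 0.03263/√(1 − 0.00106) = 0.2051.
After n cycles, x_n/x₀ = e^(−nδ), so x_6 = 36.7 × e^(−6 × 0.2051) = 36.7 × 0.2921 = 10.72 mm.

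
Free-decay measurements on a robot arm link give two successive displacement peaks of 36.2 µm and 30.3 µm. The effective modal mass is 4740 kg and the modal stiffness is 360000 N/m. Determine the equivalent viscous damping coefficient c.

2340 N·s/m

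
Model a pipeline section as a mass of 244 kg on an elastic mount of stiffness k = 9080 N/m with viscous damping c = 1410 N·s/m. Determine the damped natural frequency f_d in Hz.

0.855 Hz

ω_n = √(k/m) = √(9080/244) = 6.100 rad/s.
Critical damping c_c = 2√(k·m) = 2√(9080 × 244) = 2977 N·s/m, so ζ = c/c_c = 1410/2977 = 0.4736.
ω_d = ω_n√(1 − ζ²) = 6.100 × √(1 − 0.224) = 5.373 rad/s.
f_d = ω_d/(2π) = 0.8551 Hz.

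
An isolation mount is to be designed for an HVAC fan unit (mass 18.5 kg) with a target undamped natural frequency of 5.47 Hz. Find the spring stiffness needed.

21900 N/m

ω_n = 2πf_n = 2π × 5.47 = 34.37 rad/s.
k = m·ω_n² = 18.5 × 34.37² = 18.5 × 1181 = 21850 N/m.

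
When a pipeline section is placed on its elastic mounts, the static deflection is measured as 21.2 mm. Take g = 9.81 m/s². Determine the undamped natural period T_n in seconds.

0.292 s

ω_n = √(g/δ_st) = √(9.81/0.0212) = √462.7 = 21.51 rad/s.
T_n = 2π/ω_n = 6.283/21.51 = 0.2921 s.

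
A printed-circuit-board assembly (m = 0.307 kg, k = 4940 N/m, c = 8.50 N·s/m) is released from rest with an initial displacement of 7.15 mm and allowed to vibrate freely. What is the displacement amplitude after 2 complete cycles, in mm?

1.80 mm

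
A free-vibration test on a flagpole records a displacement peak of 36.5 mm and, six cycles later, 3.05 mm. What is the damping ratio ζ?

Logarithmic decrement δ = (1/n)·ln(x₀/x_n) = (1/6)·ln(36.5/3.05) = (1/6)·ln(11.97) = 0.4137.
ζ = δ/√(4π² + δ²) = 0.4137/√(39.48 + 0.171) = 0.4137/6.297 = 0.06570.

0.0657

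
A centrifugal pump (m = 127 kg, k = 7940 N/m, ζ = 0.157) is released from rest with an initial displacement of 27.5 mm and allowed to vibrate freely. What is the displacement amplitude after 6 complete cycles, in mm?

0.0686 mm

Logarithmic decrement δ = 2πζ/√(1 − ζ²) = 2π × 0.1570/√(1 − 0.0246) = 0.9988.
After n cycles, x_n/x₀ = e^(−nδ), so x_6 = 27.5 × e^(−6 × 0.9988) = 27.5 × 0.002496 = 0.06864 mm.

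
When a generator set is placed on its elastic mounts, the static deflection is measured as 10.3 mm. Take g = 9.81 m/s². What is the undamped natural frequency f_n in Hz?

4.91 Hz

ω_n = √(g/δ_st) = √(9.81/0.0103) = √952.4 = 30.86 rad/s.
f_n = ω_n/(2π) = 30.86/6.283 = 4.912 Hz.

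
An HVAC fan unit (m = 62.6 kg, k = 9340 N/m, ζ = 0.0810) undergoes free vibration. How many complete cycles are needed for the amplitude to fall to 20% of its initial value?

Logarithmic decrement δ = 2πζ/√(1 − ζ²) = 2π × 0.08100/√(1 − 0.00656) = 0.5106.
x_n/x₀ = e^(−nδ) ≤ 0.2; take ln: n ≥ ln(1/0.2)/δ = 1.609/0.5106 = 3.152.
So 4 complete cycles are required.

4 cycles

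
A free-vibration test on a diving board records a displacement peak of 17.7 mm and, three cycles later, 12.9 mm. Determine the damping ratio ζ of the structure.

0.0168

Logarithmic decrement δ = (1/n)·ln(x₀/x_n) = (1/3)·ln(17.7/12.9) = (1/3)·ln(1.372) = 0.1054.
ζ = δ/√(4π² + δ²) = 0.1054/√(39.48 + 0.0111) = 0.1054/6.284 = 0.01678.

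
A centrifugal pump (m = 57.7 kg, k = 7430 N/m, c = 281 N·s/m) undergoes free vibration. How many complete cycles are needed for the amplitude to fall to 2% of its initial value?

ζ = c/(2√(km)) = 281/(2√(7430 × 57.7)) = 281/1310 = 0.2146.
Logarithmic decrement δ = 2πζ/√(1 − ζ²) = 2π × 0.2146/√(1 − 0.0460) = 1.380.
x_n/x₀ = e^(−nδ) ≤ 0.02; take ln: n ≥ ln(1/0.02)/δ = 3.912/1.380 = 2.834.
So 3 complete cycles are required.

3 cycles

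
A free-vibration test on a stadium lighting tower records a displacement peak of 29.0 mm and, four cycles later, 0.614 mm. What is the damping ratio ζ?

Logarithmic decrement δ = (1/n)·ln(x₀/x_n) = (1/4)·ln(29.0/0.614) = (1/4)·ln(47.23) = 0.9638.
ζ = δ/√(4π² + δ²) = 0.9638/√(39.48 + 0.929) = 0.9638/6.357 = 0.1516.

0.152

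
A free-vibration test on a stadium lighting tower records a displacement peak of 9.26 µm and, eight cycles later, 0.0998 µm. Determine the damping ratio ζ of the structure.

Logarithmic decrement δ = (1/n)·ln(x₀/x_n) = (1/8)·ln(9.26/0.0998) = (1/8)·ln(92.79) = 0.5663.
ζ = δ/√(4π² + δ²) = 0.5663/√(39.48 + 0.321) = 0.5663/6.309 = 0.08976.

0.0898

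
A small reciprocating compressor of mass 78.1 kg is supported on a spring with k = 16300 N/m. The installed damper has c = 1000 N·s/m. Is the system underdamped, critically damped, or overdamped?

underdamped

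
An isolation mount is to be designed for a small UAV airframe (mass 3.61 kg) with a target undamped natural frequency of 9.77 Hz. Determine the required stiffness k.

13600 N/m

ω_n = 2πf_n = 2π × 9.77 = 61.39 rad/s.
k = m·ω_n² = 3.61 × 61.39² = 3.61 × 3768 = 13600 N/m.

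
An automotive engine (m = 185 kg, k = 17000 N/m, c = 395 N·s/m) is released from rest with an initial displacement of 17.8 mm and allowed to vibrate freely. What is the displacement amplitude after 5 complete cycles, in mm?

ζ = c/(2√(km)) = 395/(2√(17000 × 185)) = 395/3547 = 0.1114.
Logarithmic decrement δ = 2πζ/√(1 − ζ²) = 2π × 0.1114/√(1 − 0.0124) = 0.7041.
After n cycles, x_n/x₀ = e^(−nδ), so x_5 = 17.8 × e^(−5 × 0.7041) = 17.8 × 0.02958 = 0.5266 mm.

0.527 mm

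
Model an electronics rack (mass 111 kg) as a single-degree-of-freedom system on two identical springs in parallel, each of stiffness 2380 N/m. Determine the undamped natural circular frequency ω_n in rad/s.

6.55 rad/s

Parallel springs add: k_eq = 2 × 2380 = 4760 N/m.
ω_n = √(k_eq/m) = √(4760/111) = √42.88 = 6.549 rad/s.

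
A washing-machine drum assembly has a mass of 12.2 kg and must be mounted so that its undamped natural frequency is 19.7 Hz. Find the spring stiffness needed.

187000 N/m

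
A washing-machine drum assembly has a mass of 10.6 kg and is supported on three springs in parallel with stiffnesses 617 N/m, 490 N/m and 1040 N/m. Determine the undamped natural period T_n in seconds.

0.441 s

Parallel springs add: k_eq = 617 + 490 + 1040 = 2147 N/m.
ω_n = √(k_eq/m) = √(2147/10.6) = √202.5 = 14.23 rad/s.
T_n = 2π/ω_n = 6.283/14.23 = 0.4415 s.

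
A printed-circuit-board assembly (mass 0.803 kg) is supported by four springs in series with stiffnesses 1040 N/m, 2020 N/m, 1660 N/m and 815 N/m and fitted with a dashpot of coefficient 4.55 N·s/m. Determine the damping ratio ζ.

Series springs: 1/k_eq = 1/1040 + 1/2020 + 1/1660 + 1/815 = 0.003286, so k_eq = 304.3 N/m.
ω_n = √(k_eq/m) = √(304.3/0.803) = 19.47 rad/s.
Critical damping c_c = 2√(k_eq·m) = 2√(304.3 × 0.803) = 31.26 N·s/m, so ζ = c/c_c = 4.55/31.26 = 0.1455.

0.146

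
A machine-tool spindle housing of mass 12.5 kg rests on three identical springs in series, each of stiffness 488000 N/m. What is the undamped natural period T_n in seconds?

0.0551 s

Series springs: 1/k_eq = 3/488000, so k_eq = 488000/3 = 162700 N/m.
ω_n = √(k_eq/m) = √(162700/12.5) = √13010 = 114.1 rad/s.
T_n = 2π/ω_n = 6.283/114.1 = 0.05508 s.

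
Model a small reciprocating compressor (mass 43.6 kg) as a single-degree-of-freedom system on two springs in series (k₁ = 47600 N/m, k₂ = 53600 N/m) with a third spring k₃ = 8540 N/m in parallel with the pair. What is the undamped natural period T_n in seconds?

0.226 s

Series pair: k_s = k₁k₂/(k₁+k₂) = (47600)(53600)/(47600 + 53600) = 25210 N/m. In parallel with k₃: k_eq = 25210 + 8540 = 33750 N/m.
ω_n = √(k_eq/m) = √(33750/43.6) = √774.1 = 27.82 rad/s.
T_n = 2π/ω_n = 6.283/27.82 = 0.2258 s.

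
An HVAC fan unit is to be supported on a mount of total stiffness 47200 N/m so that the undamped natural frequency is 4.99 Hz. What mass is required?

48.0 kg

ω_n = 2πf_n = 2π × 4.99 = 31.35 rad/s.
m = k/ω_n² = 47200/31.35² = 47200/983.0 = 48.02 kg.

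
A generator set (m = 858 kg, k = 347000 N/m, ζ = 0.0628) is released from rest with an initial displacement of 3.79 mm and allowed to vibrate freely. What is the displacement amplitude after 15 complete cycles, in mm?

0.0101 mm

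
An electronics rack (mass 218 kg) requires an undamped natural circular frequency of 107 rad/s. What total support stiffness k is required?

2500000 N/m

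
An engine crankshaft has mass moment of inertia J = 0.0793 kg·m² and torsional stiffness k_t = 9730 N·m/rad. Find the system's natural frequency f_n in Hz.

ω_n = √(k_t/J) = √(9730/0.0793) = √122700 = 350.3 rad/s.
f_n = ω_n/(2π) = 350.3/6.283 = 55.75 Hz.

55.7 Hz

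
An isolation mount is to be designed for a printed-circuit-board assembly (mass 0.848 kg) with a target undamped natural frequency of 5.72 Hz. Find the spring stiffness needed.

1100 N/m

ω_n = 2πf_n = 2π × 5.72 = 35.94 rad/s.
k = m·ω_n² = 0.848 × 35.94² = 0.848 × 1292 = 1095 N/m.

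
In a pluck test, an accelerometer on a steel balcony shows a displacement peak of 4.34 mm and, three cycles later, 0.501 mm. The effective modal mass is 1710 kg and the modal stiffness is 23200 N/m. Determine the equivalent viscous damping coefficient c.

Logarithmic decrement δ = (1/n)·ln(x₀/x_n) = (1/3)·ln(4.34/0.501) = (1/3)·ln(8.663) = 0.7197.
ζ = δ/√(4π² + δ²) = 0.7197/√(39.48 + 0.518) = 0.7197/6.324 = 0.1138.
c = ζ · 2√(km) = 0.1138 × 2√(23200 × 1710) = 0.1138 × 12600 = 1434 N·s/m.

1430 N·s/m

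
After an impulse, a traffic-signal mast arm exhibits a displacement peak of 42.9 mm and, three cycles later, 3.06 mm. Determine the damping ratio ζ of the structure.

Logarithmic decrement δ = (1/n)·ln(x₀/x_n) = (1/3)·ln(42.9/3.06) = (1/3)·ln(14.02) = 0.8802.
ζ = δ/√(4π² + δ²) = 0.8802/√(39.48 + 0.775) = 0.8802/6.345 = 0.1387.

0.139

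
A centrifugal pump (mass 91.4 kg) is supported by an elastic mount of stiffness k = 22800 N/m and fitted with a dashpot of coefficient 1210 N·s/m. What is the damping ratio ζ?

0.419

ω_n = √(k/m) = √(22800/91.4) = 15.79 rad/s.
Critical damping c_c = 2√(k·m) = 2√(22800 × 91.4) = 2887 N·s/m, so ζ = c/c_c = 1210/2887 = 0.4191.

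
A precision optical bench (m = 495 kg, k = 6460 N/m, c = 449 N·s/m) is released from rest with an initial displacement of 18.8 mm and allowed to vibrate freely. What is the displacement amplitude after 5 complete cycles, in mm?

0.353 mm

ζ = c/(2√(km)) = 449/(2√(6460 × 495)) = 449/3576 = 0.1255.
Logarithmic decrement δ = 2πζ/√(1 − ζ²) = 2π × 0.1255/√(1 − 0.0158) = 0.7951.
After n cycles, x_n/x₀ = e^(−nδ), so x_5 = 18.8 × e^(−5 × 0.7951) = 18.8 × 0.01877 = 0.3529 mm.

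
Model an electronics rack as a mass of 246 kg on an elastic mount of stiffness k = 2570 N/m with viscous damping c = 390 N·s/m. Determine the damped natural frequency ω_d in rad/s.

3.13 rad/s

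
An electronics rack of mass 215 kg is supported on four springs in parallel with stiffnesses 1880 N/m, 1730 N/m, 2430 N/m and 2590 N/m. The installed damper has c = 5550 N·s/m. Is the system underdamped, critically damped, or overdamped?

Parallel springs add: k_eq = 1880 + 1730 + 2430 + 2590 = 8630 N/m.
c_c = 2√(k_eq·m) = 2724 N·s/m; ζ = c/c_c = 5550/2724 = 2.04.
Since ζ > 1 the system is overdamped.

overdamped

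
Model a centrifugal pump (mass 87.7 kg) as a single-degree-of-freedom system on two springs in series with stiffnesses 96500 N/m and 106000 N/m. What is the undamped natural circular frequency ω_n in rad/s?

24.0 rad/s

Series springs: 1/k_eq = 1/96500 + 1/106000 = 1.980×10^-5, so k_eq = 50510 N/m.
ω_n = √(k_eq/m) = √(50510/87.7) = √576.0 = 24.00 rad/s.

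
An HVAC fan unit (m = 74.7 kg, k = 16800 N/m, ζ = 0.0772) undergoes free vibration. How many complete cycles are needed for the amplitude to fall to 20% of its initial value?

4 cycles

Logarithmic decrement δ = 2πζ/√(1 − ζ²) = 2π × 0.07720/√(1 − 0.00596) = 0.4865.
x_n/x₀ = e^(−nδ) ≤ 0.2; take ln: n ≥ ln(1/0.2)/δ = 1.609/0.4865 = 3.308.
So 4 complete cycles are required.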